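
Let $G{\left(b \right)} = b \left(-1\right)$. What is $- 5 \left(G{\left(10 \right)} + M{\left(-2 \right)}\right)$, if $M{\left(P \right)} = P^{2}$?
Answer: $30$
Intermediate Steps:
$G{\left(b \right)} = - b$
$- 5 \left(G{\left(10 \right)} + M{\left(-2 \right)}\right) = - 5 \left(\left(-1\right) 10 + \left(-2\right)^{2}\right) = - 5 \left(-10 + 4\right) = \left(-5\right) \left(-6\right) = 30$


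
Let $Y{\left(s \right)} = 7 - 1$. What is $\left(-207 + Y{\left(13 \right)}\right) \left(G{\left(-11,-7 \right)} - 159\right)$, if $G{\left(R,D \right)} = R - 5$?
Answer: $35175$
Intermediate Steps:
$G{\left(R,D \right)} = -5 + R$
$Y{\left(s \right)} = 6$
$\left(-207 + Y{\left(13 \right)}\right) \left(G{\left(-11,-7 \right)} - 159\right) = \left(-207 + 6\right) \left(\left(-5 - 11\right) - 159\right) = - 201 \left(-16 - 159\right) = \left(-201\right) \left(-175\right) = 35175$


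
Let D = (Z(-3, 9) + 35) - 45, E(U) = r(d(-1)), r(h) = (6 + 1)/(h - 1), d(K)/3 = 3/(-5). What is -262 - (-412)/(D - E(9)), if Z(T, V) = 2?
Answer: -3706/11 ≈ -336.91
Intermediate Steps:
d(K) = -9/5 (d(K) = 3*(3/(-5)) = 3*(3*(-⅕)) = 3*(-⅗) = -9/5)
r(h) = 7/(-1 + h)
E(U) = -5/2 (E(U) = 7/(-1 - 9/5) = 7/(-14/5) = 7*(-5/14) = -5/2)
D = -8 (D = (2 + 35) - 45 = 37 - 45 = -8)
-262 - (-412)/(D - E(9)) = -262 - (-412)/(-8 - 1*(-5/2)) = -262 - (-412)/(-8 + 5/2) = -262 - (-412)/(-11/2) = -262 - (-412)*(-2)/11 = -262 - 1*824/11 = -262 - 824/11 = -3706/11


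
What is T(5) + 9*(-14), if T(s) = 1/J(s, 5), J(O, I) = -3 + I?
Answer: -251/2 ≈ -125.50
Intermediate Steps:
T(s) = 1/2 (T(s) = 1/(-3 + 5) = 1/2)
T(5) + 9*(-14) = 1/2 + 9*(-14) = 1/2 - 126 = -251/2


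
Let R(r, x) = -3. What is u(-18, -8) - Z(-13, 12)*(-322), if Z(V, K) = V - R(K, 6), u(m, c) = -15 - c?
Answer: -3227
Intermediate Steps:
Z(V, K) = 3 + V (Z(V, K) = V - 1*(-3) = V + 3 = 3 + V)
u(-18, -8) - Z(-13, 12)*(-322) = (-15 - 1*(-8)) - (3 - 13)*(-322) = (-15 + 8) - 1*(-10)*(-322) = -7 + 10*(-322) = -7 - 3220 = -3227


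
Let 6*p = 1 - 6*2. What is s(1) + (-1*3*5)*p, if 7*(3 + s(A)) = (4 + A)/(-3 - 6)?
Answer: 3077/126 ≈ 24.421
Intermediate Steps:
p = -11/6 (p = (1 - 6*2)/6 = (1 - 12)/6 = (⅙)*(-11) = -11/6 ≈ -1.8333)
s(A) = -193/63 - A/63 (s(A) = -3 + ((4 + A)/(-3 - 6))/7 = -3 + ((4 + A)/(-9))/7 = -3 + ((4 + A)*(-⅑))/7 = -3 + (-4/9 - A/9)/7 = -3 + (-4/63 - A/63) = -193/63 - A/63)
s(1) + (-1*3*5)*p = (-193/63 - 1/63*1) + (-1*3*5)*(-11/6) = (-193/63 - 1/63) - 3*5*(-11/6) = -194/63 - 15*(-11/6) = -194/63 + 55/2 = 3077/126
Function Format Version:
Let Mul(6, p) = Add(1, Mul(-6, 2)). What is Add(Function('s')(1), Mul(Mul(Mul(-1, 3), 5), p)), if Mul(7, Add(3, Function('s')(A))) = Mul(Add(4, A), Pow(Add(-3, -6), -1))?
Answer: Rational(3077, 126) ≈ 24.421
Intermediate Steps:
p = Rational(-11, 6) (p = Mul(Rational(1, 6), Add(1, Mul(-6, 2))) = Mul(Rational(1, 6), Add(1, -12)) = Mul(Rational(1, 6), -11) = Rational(-11, 6) ≈ -1.8333)
Function('s')(A) = Add(Rational(-193, 63), Mul(Rational(-1, 63), A)) (Function('s')(A) = Add(-3, Mul(Rational(1, 7), Mul(Add(4, A), Pow(Add(-3, -6), -1)))) = Add(-3, Mul(Rational(1, 7), Mul(Add(4, A), Pow(-9, -1)))) = Add(-3, Mul(Rational(1, 7), Mul(Add(4, A), Rational(-1, 9)))) = Add(-3, Mul(Rational(1, 7), Add(Rational(-4, 9), Mul(Rational(-1, 9), A)))) = Add(-3, Add(Rational(-4, 63), Mul(Rational(-1, 63), A))) = Add(Rational(-193, 63), Mul(Rational(-1, 63), A)))
Add(Function('s')(1), Mul(Mul(Mul(-1, 3), 5), p)) = Add(Add(Rational(-193, 63), Mul(Rational(-1, 63), 1)), Mul(Mul(Mul(-1, 3), 5), Rational(-11, 6))) = Add(Add(Rational(-193, 63), Rational(-1, 63)), Mul(Mul(-3, 5), Rational(-11, 6))) = Add(Rational(-194, 63), Mul(-15, Rational(-11, 6))) = Add(Rational(-194, 63), Rational(55, 2)) = Rational(3077, 126)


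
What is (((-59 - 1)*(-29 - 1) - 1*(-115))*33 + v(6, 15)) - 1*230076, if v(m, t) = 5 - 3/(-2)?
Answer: -333749/2 ≈ -1.6687e+5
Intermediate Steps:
v(m, t) = 13/2 (v(m, t) = 5 - 3*(-1)/2 = 5 - 3*(-½) = 5 + 3/2 = 13/2)
(((-59 - 1)*(-29 - 1) - 1*(-115))*33 + v(6, 15)) - 1*230076 = (((-59 - 1)*(-29 - 1) - 1*(-115))*33 + 13/2) - 1*230076 = ((-60*(-30) + 115)*33 + 13/2) - 230076 = ((1800 + 115)*33 + 13/2) - 230076 = (1915*33 + 13/2) - 230076 = (63195 + 13/2) - 230076 = 126403/2 - 230076 = -333749/2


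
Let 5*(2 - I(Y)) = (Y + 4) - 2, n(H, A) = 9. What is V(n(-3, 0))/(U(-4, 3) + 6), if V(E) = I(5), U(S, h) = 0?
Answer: ⅒ ≈ 0.10000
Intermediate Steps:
I(Y) = 8/5 - Y/5 (I(Y) = 2 - ((Y + 4) - 2)/5 = 2 - ((4 + Y) - 2)/5 = 2 - (2 + Y)/5 = 2 + (-⅖ - Y/5) = 8/5 - Y/5)
V(E) = ⅗ (V(E) = 8/5 - ⅕*5 = 8/5 - 1 = ⅗)
V(n(-3, 0))/(U(-4, 3) + 6) = 3/(5*(0 + 6)) = (⅗)/6 = (⅗)*(⅙) = ⅒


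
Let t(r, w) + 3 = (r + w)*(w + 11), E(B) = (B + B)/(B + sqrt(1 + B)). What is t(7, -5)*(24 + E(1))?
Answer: 198 + 18*sqrt(2) ≈ 223.46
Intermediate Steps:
E(B) = 2*B/(B + sqrt(1 + B)) (E(B) = (2*B)/(B + sqrt(1 + B)) = 2*B/(B + sqrt(1 + B)))
t(r, w) = -3 + (11 + w)*(r + w) (t(r, w) = -3 + (r + w)*(w + 11) = -3 + (r + w)*(11 + w) = -3 + (11 + w)*(r + w))
t(7, -5)*(24 + E(1)) = (-3 + (-5)**2 + 11*7 + 11*(-5) + 7*(-5))*(24 + 2*1/(1 + sqrt(1 + 1))) = (-3 + 25 + 77 - 55 - 35)*(24 + 2*1/(1 + sqrt(2))) = 9*(24 + 2/(1 + sqrt(2))) = 216 + 18/(1 + sqrt(2))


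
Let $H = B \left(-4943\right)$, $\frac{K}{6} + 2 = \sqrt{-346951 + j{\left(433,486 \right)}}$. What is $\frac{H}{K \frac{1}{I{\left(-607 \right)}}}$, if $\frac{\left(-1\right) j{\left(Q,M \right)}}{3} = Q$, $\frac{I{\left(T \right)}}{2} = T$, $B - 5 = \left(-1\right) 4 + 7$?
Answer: $- \frac{24003208}{522381} - \frac{60008020 i \sqrt{13930}}{522381} \approx -45.95 - 13558.0 i$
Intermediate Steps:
$B = 8$ ($B = 5 + \left(\left(-1\right) 4 + 7\right) = 5 + \left(-4 + 7\right) = 5 + 3 = 8$)
$I{\left(T \right)} = 2 T$
$j{\left(Q,M \right)} = - 3 Q$
$K = -12 + 30 i \sqrt{13930}$ ($K = -12 + 6 \sqrt{-346951 - 1299} = -12 + 6 \sqrt{-348250} = -12 + 6 \cdot 5 i \sqrt{13930} = -12 + 30 i \sqrt{13930} \approx -12.0 + 3540.8 i$)
$H = -39544$ ($H = 8 \left(-4943\right) = -39544$)
$\frac{H}{K \frac{1}{I{\left(-607 \right)}}} = - \frac{39544}{\left(-12 + 30 i \sqrt{13930}\right) \frac{1}{2 \left(-607\right)}} = - \frac{39544}{\left(-12 + 30 i \sqrt{13930}\right) \frac{1}{-1214}} = - \frac{39544}{\left(-12 + 30 i \sqrt{13930}\right) \left(- \frac{1}{1214}\right)} = - \frac{39544}{\frac{6}{607} - \frac{15 i \sqrt{13930}}{607}}$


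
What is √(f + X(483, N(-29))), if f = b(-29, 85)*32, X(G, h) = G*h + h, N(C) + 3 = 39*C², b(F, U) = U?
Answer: 4*√992249 ≈ 3984.5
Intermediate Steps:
N(C) = -3 + 39*C²
X(G, h) = h + G*h
f = 2720 (f = 85*32 = 2720)
√(f + X(483, N(-29))) = √(2720 + (-3 + 39*(-29)²)*(1 + 483)) = √(2720 + (-3 + 39*841)*484) = √(2720 + (-3 + 32799)*484) = √(2720 + 32796*484) = √(2720 + 15873264) = √15875984 = 4*√992249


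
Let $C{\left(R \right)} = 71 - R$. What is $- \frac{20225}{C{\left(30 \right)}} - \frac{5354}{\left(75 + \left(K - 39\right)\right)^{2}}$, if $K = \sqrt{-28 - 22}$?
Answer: $\frac{12 \left(- 303375 \sqrt{2} + 1059161 i\right)}{41 \left(- 623 i + 180 \sqrt{2}\right)} \approx -496.98 + 1.5045 i$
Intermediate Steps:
$K = 5 i \sqrt{2}$ ($K = \sqrt{-28 - 22} = \sqrt{-50} = 5 i \sqrt{2} \approx 7.0711 i$)
$- \frac{20225}{C{\left(30 \right)}} - \frac{5354}{\left(75 + \left(K - 39\right)\right)^{2}} = - \frac{20225}{71 - 30} - \frac{5354}{\left(75 - \left(39 - 5 i \sqrt{2}\right)\right)^{2}} = - \frac{20225}{41} - \frac{5354}{\left(36 + 5 i \sqrt{2}\right)^{2}}$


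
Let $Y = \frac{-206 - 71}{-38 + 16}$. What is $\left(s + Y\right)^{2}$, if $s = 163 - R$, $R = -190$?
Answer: $\frac{64689849}{484} \approx 1.3366 \cdot 10^{5}$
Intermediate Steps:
$s = 353$ ($s = 163 - -190 = 163 + 190 = 353$)
$Y = \frac{277}{22}$ ($Y = - \frac{277}{-22} = \left(-277\right) \left(- \frac{1}{22}\right) = \frac{277}{22} \approx 12.591$)
$\left(s + Y\right)^{2} = \left(353 + \frac{277}{22}\right)^{2} = \left(\frac{8043}{22}\right)^{2} = \frac{64689849}{484}$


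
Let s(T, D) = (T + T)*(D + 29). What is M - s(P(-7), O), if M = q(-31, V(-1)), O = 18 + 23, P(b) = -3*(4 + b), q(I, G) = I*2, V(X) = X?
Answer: -1322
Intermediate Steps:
q(I, G) = 2*I
P(b) = -12 - 3*b
O = 41
M = -62 (M = 2*(-31) = -62)
s(T, D) = 2*T*(29 + D) (s(T, D) = (2*T)*(29 + D) = 2*T*(29 + D))
M - s(P(-7), O) = -62 - 2*(-12 - 3*(-7))*(29 + 41) = -62 - 2*(-12 + 21)*70 = -62 - 2*9*70 = -62 - 1*1260 = -62 - 1260 = -1322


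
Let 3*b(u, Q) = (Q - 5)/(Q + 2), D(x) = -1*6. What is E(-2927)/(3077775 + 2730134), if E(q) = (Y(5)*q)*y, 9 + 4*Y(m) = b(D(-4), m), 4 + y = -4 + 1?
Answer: -184401/23231636 ≈ -0.0079375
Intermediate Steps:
D(x) = -6
y = -7 (y = -4 + (-4 + 1) = -4 - 3 = -7)
b(u, Q) = (-5 + Q)/(3*(2 + Q)) (b(u, Q) = ((Q - 5)/(Q + 2))/3 = ((-5 + Q)/(2 + Q))/3 = (-5 + Q)/(3*(2 + Q)))
Y(m) = -9/4 + (-5 + m)/(12*(2 + m)) (Y(m) = -9/4 + ((-5 + m)/(3*(2 + m)))/4 = -9/4 + (-5 + m)/(12*(2 + m)))
E(q) = 63*q/4 (E(q) = (((-59 - 26*5)/(12*(2 + 5)))*q)*(-7) = (((1/12)*(-59 - 130)/7)*q)*(-7) = (((1/12)*(1/7)*(-189))*q)*(-7) = -9*q/4*(-7) = 63*q/4)
E(-2927)/(3077775 + 2730134) = ((63/4)*(-2927))/(3077775 + 2730134) = -184401/4/5807909 = -184401/4*1/5807909 = -184401/23231636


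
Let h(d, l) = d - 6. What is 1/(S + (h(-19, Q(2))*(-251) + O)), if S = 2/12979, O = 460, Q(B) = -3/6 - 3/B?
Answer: 12979/87413567 ≈ 0.00014848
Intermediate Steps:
Q(B) = -1/2 - 3/B (Q(B) = -3*1/6 - 3/B = -1/2 - 3/B)
h(d, l) = -6 + d
S = 2/12979 (S = (1/12979)*2 = 2/12979 ≈ 0.00015410)
1/(S + (h(-19, Q(2))*(-251) + O)) = 1/(2/12979 + ((-6 - 19)*(-251) + 460)) = 1/(2/12979 + (-25*(-251) + 460)) = 1/(2/12979 + (6275 + 460)) = 1/(2/12979 + 6735) = 1/(87413567/12979) = 12979/87413567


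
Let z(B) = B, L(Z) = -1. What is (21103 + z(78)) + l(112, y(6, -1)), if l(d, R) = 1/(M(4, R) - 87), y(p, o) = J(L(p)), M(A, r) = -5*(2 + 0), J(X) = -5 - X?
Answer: 2054556/97 ≈ 21181.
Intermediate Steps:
M(A, r) = -10 (M(A, r) = -5*2 = -10)
y(p, o) = -4 (y(p, o) = -5 - 1*(-1) = -5 + 1 = -4)
l(d, R) = -1/97 (l(d, R) = 1/(-10 - 87) = 1/(-97) = -1/97)
(21103 + z(78)) + l(112, y(6, -1)) = (21103 + 78) - 1/97 = 21181 - 1/97 = 2054556/97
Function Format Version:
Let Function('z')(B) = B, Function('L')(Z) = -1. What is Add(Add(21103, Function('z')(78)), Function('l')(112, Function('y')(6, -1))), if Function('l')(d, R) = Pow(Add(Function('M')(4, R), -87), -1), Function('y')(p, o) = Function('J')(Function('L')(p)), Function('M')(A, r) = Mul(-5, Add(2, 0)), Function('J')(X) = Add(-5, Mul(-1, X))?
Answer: Rational(2054556, 97) ≈ 21181.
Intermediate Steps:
Function('M')(A, r) = -10 (Function('M')(A, r) = Mul(-5, 2) = -10)
Function('y')(p, o) = -4 (Function('y')(p, o) = Add(-5, Mul(-1, -1)) = Add(-5, 1) = -4)
Function('l')(d, R) = Rational(-1, 97) (Function('l')(d, R) = Pow(Add(-10, -87), -1) = Pow(-97, -1) = Rational(-1, 97))
Add(Add(21103, Function('z')(78)), Function('l')(112, Function('y')(6, -1))) = Add(Add(21103, 78), Rational(-1, 97)) = Add(21181, Rational(-1, 97)) = Rational(2054556, 97)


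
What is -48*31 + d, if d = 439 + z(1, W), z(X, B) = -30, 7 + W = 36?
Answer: -1079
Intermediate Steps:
W = 29 (W = -7 + 36 = 29)
d = 409 (d = 439 - 30 = 409)
-48*31 + d = -48*31 + 409 = -1488 + 409 = -1079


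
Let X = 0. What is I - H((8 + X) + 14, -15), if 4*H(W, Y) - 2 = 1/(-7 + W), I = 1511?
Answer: 90629/60 ≈ 1510.5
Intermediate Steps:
H(W, Y) = ½ + 1/(4*(-7 + W))
I - H((8 + X) + 14, -15) = 1511 - (-13 + 2*((8 + 0) + 14))/(4*(-7 + ((8 + 0) + 14))) = 1511 - (-13 + 2*(8 + 14))/(4*(-7 + (8 + 14))) = 1511 - (-13 + 2*22)/(4*(-7 + 22)) = 1511 - (-13 + 44)/(4*15) = 1511 - 31/(4*15) = 1511 - 1*31/60 = 1511 - 31/60 = 90629/60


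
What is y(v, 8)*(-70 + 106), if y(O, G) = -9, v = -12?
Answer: -324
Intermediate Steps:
y(v, 8)*(-70 + 106) = -9*(-70 + 106) = -9*36 = -324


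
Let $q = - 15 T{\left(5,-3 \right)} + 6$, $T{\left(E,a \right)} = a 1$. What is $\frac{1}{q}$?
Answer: $\frac{1}{51} \approx 0.019608$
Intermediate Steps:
$T{\left(E,a \right)} = a$
$q = 51$ ($q = \left(-15\right) \left(-3\right) + 6 = 45 + 6 = 51$)
$\frac{1}{q} = \frac{1}{51}$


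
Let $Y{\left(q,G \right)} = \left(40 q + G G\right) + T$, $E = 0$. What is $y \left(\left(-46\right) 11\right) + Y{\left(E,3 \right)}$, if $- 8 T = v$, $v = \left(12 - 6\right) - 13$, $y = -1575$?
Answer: $\frac{6375679}{8} \approx 7.9696 \cdot 10^{5}$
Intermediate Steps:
$v = -7$ ($v = 6 - 13 = -7$)
$T = \frac{7}{8}$ ($T = \left(- \frac{1}{8}\right) \left(-7\right) = \frac{7}{8} \approx 0.875$)
$Y{\left(q,G \right)} = \frac{7}{8} + G^{2} + 40 q$ ($Y{\left(q,G \right)} = \left(40 q + G G\right) + \frac{7}{8} = \left(40 q + G^{2}\right) + \frac{7}{8} = \left(G^{2} + 40 q\right) + \frac{7}{8} = \frac{7}{8} + G^{2} + 40 q$)
$y \left(\left(-46\right) 11\right) + Y{\left(E,3 \right)} = - 1575 \left(\left(-46\right) 11\right) + \left(\frac{7}{8} + 3^{2} + 40 \cdot 0\right) = \left(-1575\right) \left(-506\right) + \left(\frac{7}{8} + 9 + 0\right) = 796950 + \frac{79}{8} = \frac{6375679}{8}$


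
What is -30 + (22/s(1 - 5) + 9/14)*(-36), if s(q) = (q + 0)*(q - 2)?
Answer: -603/7 ≈ -86.143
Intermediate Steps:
s(q) = q*(-2 + q)
-30 + (22/s(1 - 5) + 9/14)*(-36) = -30 + (22/(((1 - 5)*(-2 + (1 - 5)))) + 9/14)*(-36) = -30 + (22/((-4*(-2 - 4))) + 9*(1/14))*(-36) = -30 + (22/((-4*(-6))) + 9/14)*(-36) = -30 + (22/24 + 9/14)*(-36) = -30 + (22*(1/24) + 9/14)*(-36) = -30 + (11/12 + 9/14)*(-36) = -30 + (131/84)*(-36) = -30 - 393/7 = -603/7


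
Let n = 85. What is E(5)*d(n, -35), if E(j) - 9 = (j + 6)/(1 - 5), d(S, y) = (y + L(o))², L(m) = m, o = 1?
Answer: 7225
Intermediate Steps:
d(S, y) = (1 + y)² (d(S, y) = (y + 1)² = (1 + y)²)
E(j) = 15/2 - j/4 (E(j) = 9 + (j + 6)/(1 - 5) = 9 + (6 + j)/(-4) = 9 + (6 + j)*(-¼) = 9 + (-3/2 - j/4) = 15/2 - j/4)
E(5)*d(n, -35) = (15/2 - ¼*5)*(1 - 35)² = (15/2 - 5/4)*(-34)² = (25/4)*1156 = 7225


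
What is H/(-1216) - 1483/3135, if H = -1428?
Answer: 35177/50160 ≈ 0.70130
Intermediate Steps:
H/(-1216) - 1483/3135 = -1428/(-1216) - 1483/3135 = -1428*(-1/1216) - 1483*1/3135 = 357/304 - 1483/3135 = 35177/50160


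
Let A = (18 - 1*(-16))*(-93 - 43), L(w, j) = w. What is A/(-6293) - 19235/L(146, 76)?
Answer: -120370751/918778 ≈ -131.01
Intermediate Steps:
A = -4624 (A = (18 + 16)*(-136) = 34*(-136) = -4624)
A/(-6293) - 19235/L(146, 76) = -4624/(-6293) - 19235/146 = -4624*(-1/6293) - 19235*1/146 = 4624/6293 - 19235/146 = -120370751/918778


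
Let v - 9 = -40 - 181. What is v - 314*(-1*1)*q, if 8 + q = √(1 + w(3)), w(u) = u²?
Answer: -2724 + 314*√10 ≈ -1731.0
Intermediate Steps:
v = -212 (v = 9 + (-40 - 181) = 9 - 221 = -212)
q = -8 + √10 (q = -8 + √(1 + 3²) = -8 + √(1 + 9) = -8 + √10 ≈ -4.8377)
v - 314*(-1*1)*q = -212 - 314*(-1*1)*(-8 + √10) = -212 - (-314)*(-8 + √10) = -212 - 314*(8 - √10) = -212 + (-2512 + 314*√10) = -2724 + 314*√10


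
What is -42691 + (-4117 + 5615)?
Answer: -41193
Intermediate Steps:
-42691 + (-4117 + 5615) = -42691 + 1498 = -41193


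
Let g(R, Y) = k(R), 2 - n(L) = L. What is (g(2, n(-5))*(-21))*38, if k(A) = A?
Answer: -1596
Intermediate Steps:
n(L) = 2 - L
g(R, Y) = R
(g(2, n(-5))*(-21))*38 = (2*(-21))*38 = -42*38 = -1596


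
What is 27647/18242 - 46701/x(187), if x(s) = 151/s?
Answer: -159304798357/2754542 ≈ -57834.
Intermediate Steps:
27647/18242 - 46701/x(187) = 27647/18242 - 46701/(151/187) = 27647*(1/18242) - 46701/(151*(1/187)) = 27647/18242 - 46701/151/187 = 27647/18242 - 46701*187/151 = 27647/18242 - 8733087/151 = -159304798357/2754542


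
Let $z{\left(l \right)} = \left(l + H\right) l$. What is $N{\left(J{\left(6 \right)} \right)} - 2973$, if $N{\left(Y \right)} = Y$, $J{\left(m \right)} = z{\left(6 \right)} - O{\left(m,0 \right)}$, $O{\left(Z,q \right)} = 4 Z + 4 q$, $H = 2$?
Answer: $-2949$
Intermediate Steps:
$z{\left(l \right)} = l \left(2 + l\right)$ ($z{\left(l \right)} = \left(l + 2\right) l = \left(2 + l\right) l = l \left(2 + l\right)$)
$J{\left(m \right)} = 48 - 4 m$ ($J{\left(m \right)} = 6 \left(2 + 6\right) - \left(4 m + 4 \cdot 0\right) = 6 \cdot 8 - \left(4 m + 0\right) = 48 - 4 m$)
$N{\left(J{\left(6 \right)} \right)} - 2973 = \left(48 - 24\right) - 2973 = 24 - 2973 = -2949$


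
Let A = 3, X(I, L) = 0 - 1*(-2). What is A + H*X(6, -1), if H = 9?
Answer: 21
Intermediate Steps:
X(I, L) = 2 (X(I, L) = 0 + 2 = 2)
A + H*X(6, -1) = 3 + 9*2 = 3 + 18 = 21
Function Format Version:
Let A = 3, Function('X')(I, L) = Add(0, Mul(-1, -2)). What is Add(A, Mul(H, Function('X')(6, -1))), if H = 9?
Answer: 21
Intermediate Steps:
Function('X')(I, L) = 2 (Function('X')(I, L) = Add(0, 2) = 2)
Add(A, Mul(H, Function('X')(6, -1))) = Add(3, Mul(9, 2)) = Add(3, 18) = 21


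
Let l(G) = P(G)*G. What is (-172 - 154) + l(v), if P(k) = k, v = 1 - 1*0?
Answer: -325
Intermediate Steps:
v = 1 (v = 1 + 0 = 1)
l(G) = G² (l(G) = G*G = G²)
(-172 - 154) + l(v) = (-172 - 154) + 1² = -326 + 1 = -325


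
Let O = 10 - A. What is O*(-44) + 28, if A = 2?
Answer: -324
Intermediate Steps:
O = 8 (O = 10 - 1*2 = 10 - 2 = 8)
O*(-44) + 28 = 8*(-44) + 28 = -352 + 28 = -324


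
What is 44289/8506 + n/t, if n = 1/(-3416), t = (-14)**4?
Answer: 2906001826339/558117175168 ≈ 5.2068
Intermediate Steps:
t = 38416
n = -1/3416 ≈ -0.00029274
44289/8506 + n/t = 44289/8506 - 1/3416/38416 = 44289*(1/8506) - 1/3416*1/38416 = 44289/8506 - 1/131229056 = 2906001826339/558117175168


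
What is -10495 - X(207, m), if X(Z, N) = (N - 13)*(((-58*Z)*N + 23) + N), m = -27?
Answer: 12955825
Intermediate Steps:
X(Z, N) = (-13 + N)*(23 + N - 58*N*Z) (X(Z, N) = (-13 + N)*((-58*N*Z + 23) + N) = (-13 + N)*((23 - 58*N*Z) + N) = (-13 + N)*(23 + N - 58*N*Z))
-10495 - X(207, m) = -10495 - (-299 + (-27)**2 + 10*(-27) - 58*207*(-27)**2 + 754*(-27)*207) = -10495 - (-299 + 729 - 270 - 58*207*729 - 4214106) = -10495 - (-299 + 729 - 270 - 8752374 - 4214106) = -10495 - 1*(-12966320) = -10495 + 12966320 = 12955825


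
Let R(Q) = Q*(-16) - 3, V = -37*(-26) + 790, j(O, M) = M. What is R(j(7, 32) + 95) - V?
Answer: -3787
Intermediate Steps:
V = 1752 (V = 962 + 790 = 1752)
R(Q) = -3 - 16*Q (R(Q) = -16*Q - 3 = -3 - 16*Q)
R(j(7, 32) + 95) - V = (-3 - 16*(32 + 95)) - 1*1752 = (-3 - 16*127) - 1752 = (-3 - 2032) - 1752 = -2035 - 1752 = -3787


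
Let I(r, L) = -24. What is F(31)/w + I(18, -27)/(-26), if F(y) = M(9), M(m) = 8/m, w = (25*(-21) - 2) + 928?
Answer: 43412/46917 ≈ 0.92529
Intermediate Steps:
w = 401 (w = (-525 - 2) + 928 = -527 + 928 = 401)
F(y) = 8/9
F(31)/w + I(18, -27)/(-26) = (8/9)/401 - 24/(-26) = (8/9)*(1/401) - 24*(-1/26) = 8/3609 + 12/13 = 43412/46917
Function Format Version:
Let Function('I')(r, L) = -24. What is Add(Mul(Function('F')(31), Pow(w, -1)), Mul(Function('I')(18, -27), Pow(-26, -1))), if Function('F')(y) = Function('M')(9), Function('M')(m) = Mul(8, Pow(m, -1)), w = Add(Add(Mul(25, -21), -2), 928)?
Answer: Rational(43412, 46917) ≈ 0.92529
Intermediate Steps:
w = 401 (w = Add(Add(-525, -2), 928) = Add(-527, 928) = 401)
Function('F')(y) = Rational(8, 9) (Function('F')(y) = Mul(8, Pow(9, -1)) = Mul(8, Rational(1, 9)) = Rational(8, 9))
Add(Mul(Function('F')(31), Pow(w, -1)), Mul(Function('I')(18, -27), Pow(-26, -1))) = Add(Mul(Rational(8, 9), Pow(401, -1)), Mul(-24, Pow(-26, -1))) = Add(Mul(Rational(8, 9), Rational(1, 401)), Mul(-24, Rational(-1, 26))) = Add(Rational(8, 3609), Rational(12, 13)) = Rational(43412, 46917)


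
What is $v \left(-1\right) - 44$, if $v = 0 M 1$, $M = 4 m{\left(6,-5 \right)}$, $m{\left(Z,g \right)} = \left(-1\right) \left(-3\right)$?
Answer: $-44$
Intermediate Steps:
$m{\left(Z,g \right)} = 3$
$M = 12$ ($M = 4 \cdot 3 = 12$)
$v = 0$ ($v = 0 \cdot 12 \cdot 1 = 0 \cdot 1 = 0$)
$v \left(-1\right) - 44 = 0 \left(-1\right) - 44 = 0 - 44 = -44$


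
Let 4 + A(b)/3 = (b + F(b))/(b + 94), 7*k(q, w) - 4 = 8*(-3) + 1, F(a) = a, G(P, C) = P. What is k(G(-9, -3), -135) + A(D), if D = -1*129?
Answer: 37/5 ≈ 7.4000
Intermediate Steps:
k(q, w) = -19/7 (k(q, w) = 4/7 + (8*(-3) + 1)/7 = 4/7 + (-24 + 1)/7 = 4/7 + (⅐)*(-23) = 4/7 - 23/7 = -19/7)
D = -129
A(b) = -12 + 6*b/(94 + b) (A(b) = -12 + 3*((b + b)/(b + 94)) = -12 + 3*((2*b)/(94 + b)) = -12 + 3*(2*b/(94 + b)) = -12 + 6*b/(94 + b))
k(G(-9, -3), -135) + A(D) = -19/7 + 6*(-188 - 1*(-129))/(94 - 129) = -19/7 + 6*(-188 + 129)/(-35) = -19/7 + 6*(-1/35)*(-59) = -19/7 + 354/35 = 37/5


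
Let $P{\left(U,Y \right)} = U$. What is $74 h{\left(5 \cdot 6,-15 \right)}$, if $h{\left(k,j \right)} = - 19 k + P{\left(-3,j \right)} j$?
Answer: $-38850$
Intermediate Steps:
$h{\left(k,j \right)} = - 19 k - 3 j$
$74 h{\left(5 \cdot 6,-15 \right)} = 74 \left(- 19 \cdot 5 \cdot 6 - -45\right) = 74 \left(\left(-19\right) 30 + 45\right) = 74 \left(-570 + 45\right) = 74 \left(-525\right) = -38850$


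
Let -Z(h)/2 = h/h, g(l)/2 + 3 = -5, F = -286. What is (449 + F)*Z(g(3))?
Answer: -326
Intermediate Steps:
g(l) = -16 (g(l) = -6 + 2*(-5) = -6 - 10 = -16)
Z(h) = -2 (Z(h) = -2*h/h = -2*1 = -2)
(449 + F)*Z(g(3)) = (449 - 286)*(-2) = 163*(-2) = -326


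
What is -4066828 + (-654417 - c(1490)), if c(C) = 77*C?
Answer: -4835975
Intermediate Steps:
-4066828 + (-654417 - c(1490)) = -4066828 + (-654417 - 77*1490) = -4066828 + (-654417 - 1*114730) = -4066828 + (-654417 - 114730) = -4066828 - 769147 = -4835975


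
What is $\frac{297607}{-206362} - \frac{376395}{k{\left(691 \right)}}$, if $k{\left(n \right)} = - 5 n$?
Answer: $\frac{15329078561}{142596142} \approx 107.5$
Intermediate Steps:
$\frac{297607}{-206362} - \frac{376395}{k{\left(691 \right)}} = \frac{297607}{-206362} - \frac{376395}{\left(-5\right) 691} = 297607 \left(- \frac{1}{206362}\right) - \frac{376395}{-3455} = - \frac{297607}{206362} - - \frac{75279}{691} = - \frac{297607}{206362} + \frac{75279}{691} = \frac{15329078561}{142596142}$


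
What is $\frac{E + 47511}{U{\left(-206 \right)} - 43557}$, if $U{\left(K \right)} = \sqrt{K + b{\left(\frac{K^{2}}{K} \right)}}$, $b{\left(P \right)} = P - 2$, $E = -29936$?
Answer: $- \frac{255171425}{632404221} - \frac{17575 i \sqrt{46}}{632404221} \approx -0.40349 - 0.00018849 i$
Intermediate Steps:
$b{\left(P \right)} = -2 + P$ ($b{\left(P \right)} = P - 2 = -2 + P$)
$U{\left(K \right)} = \sqrt{-2 + 2 K}$ ($U{\left(K \right)} = \sqrt{K - \left(2 - \frac{K^{2}}{K}\right)} = \sqrt{K + \left(-2 + K\right)} = \sqrt{-2 + 2 K}$)
$\frac{E + 47511}{U{\left(-206 \right)} - 43557} = \frac{-29936 + 47511}{\sqrt{-2 + 2 \left(-206\right)} - 43557} = \frac{17575}{\sqrt{-2 - 412} - 43557} = \frac{17575}{\sqrt{-414} - 43557} = \frac{17575}{3 i \sqrt{46} - 43557} = \frac{17575}{-43557 + 3 i \sqrt{46}}$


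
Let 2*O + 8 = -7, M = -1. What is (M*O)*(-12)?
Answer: -90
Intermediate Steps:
O = -15/2 (O = -4 + (½)*(-7) = -4 - 7/2 = -15/2 ≈ -7.5000)
(M*O)*(-12) = -1*(-15/2)*(-12) = (15/2)*(-12) = -90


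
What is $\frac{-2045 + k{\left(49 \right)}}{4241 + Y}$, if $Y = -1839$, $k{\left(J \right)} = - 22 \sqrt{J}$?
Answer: $- \frac{2199}{2402} \approx -0.91549$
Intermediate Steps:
$\frac{-2045 + k{\left(49 \right)}}{4241 + Y} = \frac{-2045 - 22 \sqrt{49}}{4241 - 1839} = \frac{-2045 - 154}{2402} = \left(-2045 - 154\right) \frac{1}{2402} = \left(-2199\right) \frac{1}{2402} = - \frac{2199}{2402}$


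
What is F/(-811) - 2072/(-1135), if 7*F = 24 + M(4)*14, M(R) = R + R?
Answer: 11608384/6443395 ≈ 1.8016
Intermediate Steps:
M(R) = 2*R
F = 136/7 (F = (24 + (2*4)*14)/7 = (24 + 8*14)/7 = (24 + 112)/7 = (⅐)*136 = 136/7 ≈ 19.429)
F/(-811) - 2072/(-1135) = (136/7)/(-811) - 2072/(-1135) = (136/7)*(-1/811) - 2072*(-1/1135) = -136/5677 + 2072/1135 = 11608384/6443395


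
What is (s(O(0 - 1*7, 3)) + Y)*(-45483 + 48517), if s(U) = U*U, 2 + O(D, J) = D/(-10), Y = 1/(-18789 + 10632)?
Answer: 2091082861/407850 ≈ 5127.1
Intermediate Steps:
Y = -1/8157 (Y = 1/(-8157) = -1/8157 ≈ -0.00012259)
O(D, J) = -2 - D/10 (O(D, J) = -2 + D/(-10) = -2 + D*(-⅒) = -2 - D/10)
s(U) = U²
(s(O(0 - 1*7, 3)) + Y)*(-45483 + 48517) = ((-2 - (0 - 1*7)/10)² - 1/8157)*(-45483 + 48517) = ((-2 - (0 - 7)/10)² - 1/8157)*3034 = ((-2 - ⅒*(-7))² - 1/8157)*3034 = ((-2 + 7/10)² - 1/8157)*3034 = ((-13/10)² - 1/8157)*3034 = (169/100 - 1/8157)*3034 = (1378433/815700)*3034 = 2091082861/407850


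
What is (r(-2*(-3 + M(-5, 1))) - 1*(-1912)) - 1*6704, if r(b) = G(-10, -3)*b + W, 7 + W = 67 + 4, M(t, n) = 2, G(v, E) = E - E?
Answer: -4728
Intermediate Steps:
G(v, E) = 0
W = 64 (W = -7 + (67 + 4) = -7 + 71 = 64)
r(b) = 64 (r(b) = 0*b + 64 = 0 + 64 = 64)
(r(-2*(-3 + M(-5, 1))) - 1*(-1912)) - 1*6704 = (64 - 1*(-1912)) - 1*6704 = (64 + 1912) - 6704 = 1976 - 6704 = -4728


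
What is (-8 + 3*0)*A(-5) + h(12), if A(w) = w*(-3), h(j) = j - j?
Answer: -120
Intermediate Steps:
h(j) = 0
A(w) = -3*w
(-8 + 3*0)*A(-5) + h(12) = (-8 + 3*0)*(-3*(-5)) + 0 = (-8 + 0)*15 + 0 = -8*15 + 0 = -120 + 0 = -120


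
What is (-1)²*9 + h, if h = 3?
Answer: 12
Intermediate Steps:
(-1)²*9 + h = (-1)²*9 + 3 = 1*9 + 3 = 9 + 3 = 12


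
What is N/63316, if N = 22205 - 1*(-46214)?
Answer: 68419/63316 ≈ 1.0806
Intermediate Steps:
N = 68419 (N = 22205 + 46214 = 68419)
N/63316 = 68419/63316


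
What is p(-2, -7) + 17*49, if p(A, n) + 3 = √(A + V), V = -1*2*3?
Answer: 830 + 2*I*√2 ≈ 830.0 + 2.8284*I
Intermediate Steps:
V = -6 (V = -2*3 = -6)
p(A, n) = -3 + √(-6 + A) (p(A, n) = -3 + √(A - 6) = -3 + √(-6 + A))
p(-2, -7) + 17*49 = (-3 + √(-6 - 2)) + 17*49 = (-3 + √(-8)) + 833 = (-3 + 2*I*√2) + 833 = 830 + 2*I*√2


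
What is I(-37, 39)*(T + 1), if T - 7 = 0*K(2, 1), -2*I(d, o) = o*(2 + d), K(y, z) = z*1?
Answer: 5460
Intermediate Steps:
K(y, z) = z
I(d, o) = -o*(2 + d)/2
T = 7 (T = 7 + 0*1 = 7 + 0 = 7)
I(-37, 39)*(T + 1) = (-½*39*(2 - 37))*(7 + 1) = -½*39*(-35)*8 = (1365/2)*8 = 5460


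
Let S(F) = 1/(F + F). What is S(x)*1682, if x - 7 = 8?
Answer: 841/15 ≈ 56.067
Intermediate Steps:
x = 15 (x = 7 + 8 = 15)
S(F) = 1/(2*F)
S(x)*1682 = ((½)/15)*1682 = ((½)*(1/15))*1682 = (1/30)*1682 = 841/15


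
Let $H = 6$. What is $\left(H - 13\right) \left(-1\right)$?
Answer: $7$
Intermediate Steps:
$\left(H - 13\right) \left(-1\right) = \left(6 - 13\right) \left(-1\right) = \left(-7\right) \left(-1\right) = 7$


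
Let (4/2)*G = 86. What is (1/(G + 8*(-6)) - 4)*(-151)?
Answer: 3171/5 ≈ 634.20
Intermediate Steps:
G = 43 (G = (½)*86 = 43)
(1/(G + 8*(-6)) - 4)*(-151) = (1/(43 + 8*(-6)) - 4)*(-151) = (1/(43 - 48) - 4)*(-151) = (1/(-5) - 4)*(-151) = (-⅕ - 4)*(-151) = -21/5*(-151) = 3171/5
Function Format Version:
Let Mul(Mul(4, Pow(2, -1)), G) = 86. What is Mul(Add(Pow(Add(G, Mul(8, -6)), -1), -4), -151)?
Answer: Rational(3171, 5) ≈ 634.20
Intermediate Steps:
G = 43 (G = Mul(Rational(1, 2), 86) = 43)
Mul(Add(Pow(Add(G, Mul(8, -6)), -1), -4), -151) = Mul(Add(Pow(Add(43, Mul(8, -6)), -1), -4), -151) = Mul(Add(Pow(Add(43, -48), -1), -4), -151) = Mul(Add(Pow(-5, -1), -4), -151) = Mul(Add(Rational(-1, 5), -4), -151) = Mul(Rational(-21, 5), -151) = Rational(3171, 5)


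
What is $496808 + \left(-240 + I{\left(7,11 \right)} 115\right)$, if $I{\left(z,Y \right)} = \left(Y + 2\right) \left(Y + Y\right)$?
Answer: $529458$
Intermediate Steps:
$I{\left(z,Y \right)} = 2 Y \left(2 + Y\right)$ ($I{\left(z,Y \right)} = \left(2 + Y\right) 2 Y = 2 Y \left(2 + Y\right)$)
$496808 + \left(-240 + I{\left(7,11 \right)} 115\right) = 496808 - \left(240 - 2 \cdot 11 \left(2 + 11\right) 115\right) = 496808 - \left(240 - 2 \cdot 11 \cdot 13 \cdot 115\right) = 496808 + \left(-240 + 286 \cdot 115\right) = 496808 + \left(-240 + 32890\right) = 496808 + 32650 = 529458$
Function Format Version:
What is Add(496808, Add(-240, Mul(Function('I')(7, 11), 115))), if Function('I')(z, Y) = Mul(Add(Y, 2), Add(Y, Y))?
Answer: 529458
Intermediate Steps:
Function('I')(z, Y) = Mul(2, Y, Add(2, Y)) (Function('I')(z, Y) = Mul(Add(2, Y), Mul(2, Y)) = Mul(2, Y, Add(2, Y)))
Add(496808, Add(-240, Mul(Function('I')(7, 11), 115))) = Add(496808, Add(-240, Mul(Mul(2, 11, Add(2, 11)), 115))) = Add(496808, Add(-240, Mul(Mul(2, 11, 13), 115))) = Add(496808, Add(-240, Mul(286, 115))) = Add(496808, Add(-240, 32890)) = Add(496808, 32650) = 529458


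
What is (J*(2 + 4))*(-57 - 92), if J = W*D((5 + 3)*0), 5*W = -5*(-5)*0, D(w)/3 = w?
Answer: 0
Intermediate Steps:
D(w) = 3*w
W = 0 (W = (-5*(-5)*0)/5 = (25*0)/5 = (⅕)*0 = 0)
J = 0 (J = 0*(3*((5 + 3)*0)) = 0*(3*(8*0)) = 0*(3*0) = 0*0 = 0)
(J*(2 + 4))*(-57 - 92) = (0*(2 + 4))*(-57 - 92) = (0*6)*(-149) = 0*(-149) = 0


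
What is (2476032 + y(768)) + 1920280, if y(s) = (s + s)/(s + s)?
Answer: 4396313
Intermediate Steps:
y(s) = 1 (y(s) = (2*s)/((2*s)) = (2*s)*(1/(2*s)) = 1)
(2476032 + y(768)) + 1920280 = (2476032 + 1) + 1920280 = 2476033 + 1920280 = 4396313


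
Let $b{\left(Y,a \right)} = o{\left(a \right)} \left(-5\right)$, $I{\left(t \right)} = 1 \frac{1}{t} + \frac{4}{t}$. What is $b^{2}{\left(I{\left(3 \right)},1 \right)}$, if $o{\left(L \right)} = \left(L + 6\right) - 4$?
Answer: $225$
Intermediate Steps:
$o{\left(L \right)} = 2 + L$ ($o{\left(L \right)} = \left(6 + L\right) - 4 = 2 + L$)
$I{\left(t \right)} = \frac{5}{t}$ ($I{\left(t \right)} = \frac{1}{t} + \frac{4}{t} = \frac{5}{t}$)
$b{\left(Y,a \right)} = -10 - 5 a$ ($b{\left(Y,a \right)} = \left(2 + a\right) \left(-5\right) = -10 - 5 a$)
$b^{2}{\left(I{\left(3 \right)},1 \right)} = \left(-10 - 5\right)^{2} = \left(-15\right)^{2} = 225$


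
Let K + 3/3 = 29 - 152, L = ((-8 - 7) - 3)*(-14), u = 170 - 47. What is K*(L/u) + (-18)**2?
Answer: 2868/41 ≈ 69.951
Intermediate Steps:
u = 123
L = 252 (L = (-15 - 3)*(-14) = -18*(-14) = 252)
K = -124 (K = -1 + (29 - 152) = -1 - 123 = -124)
K*(L/u) + (-18)**2 = -31248/123 + (-18)**2 = -31248/123 + 324 = -124*84/41 + 324 = -10416/41 + 324 = 2868/41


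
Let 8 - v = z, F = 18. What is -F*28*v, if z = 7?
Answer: -504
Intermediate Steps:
v = 1 (v = 8 - 1*7 = 8 - 7 = 1)
-F*28*v = -18*28 = -504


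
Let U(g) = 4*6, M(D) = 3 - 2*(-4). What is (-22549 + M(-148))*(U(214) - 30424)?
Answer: 685155200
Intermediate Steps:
M(D) = 11 (M(D) = 3 + 8 = 11)
U(g) = 24
(-22549 + M(-148))*(U(214) - 30424) = (-22549 + 11)*(24 - 30424) = -22538*(-30400) = 685155200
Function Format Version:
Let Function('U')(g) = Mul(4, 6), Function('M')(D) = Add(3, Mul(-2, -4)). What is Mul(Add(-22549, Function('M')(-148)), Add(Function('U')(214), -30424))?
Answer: 685155200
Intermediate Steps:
Function('M')(D) = 11 (Function('M')(D) = Add(3, 8) = 11)
Function('U')(g) = 24
Mul(Add(-22549, Function('M')(-148)), Add(Function('U')(214), -30424)) = Mul(Add(-22549, 11), Add(24, -30424)) = Mul(-22538, -30400) = 685155200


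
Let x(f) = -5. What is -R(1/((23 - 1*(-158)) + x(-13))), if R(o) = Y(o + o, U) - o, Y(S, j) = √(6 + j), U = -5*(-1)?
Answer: 1/176 - √11 ≈ -3.3109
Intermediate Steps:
U = 5
R(o) = √11 - o (R(o) = √(6 + 5) - o = √11 - o)
-R(1/((23 - 1*(-158)) + x(-13))) = -(√11 - 1/((23 - 1*(-158)) - 5)) = -(√11 - 1/((23 + 158) - 5)) = -(√11 - 1/(181 - 5)) = -(√11 - 1/176) = -(-1/176 + √11) = 1/176 - √11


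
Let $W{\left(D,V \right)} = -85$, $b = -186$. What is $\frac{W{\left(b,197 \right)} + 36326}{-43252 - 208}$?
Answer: $- \frac{36241}{43460} \approx -0.83389$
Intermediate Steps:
$\frac{W{\left(b,197 \right)} + 36326}{-43252 - 208} = \frac{-85 + 36326}{-43252 - 208} = \frac{36241}{-43460} = 36241 \left(- \frac{1}{43460}\right) = - \frac{36241}{43460}$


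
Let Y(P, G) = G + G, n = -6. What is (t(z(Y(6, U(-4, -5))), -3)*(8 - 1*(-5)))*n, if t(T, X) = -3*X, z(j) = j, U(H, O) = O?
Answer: -702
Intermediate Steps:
Y(P, G) = 2*G
(t(z(Y(6, U(-4, -5))), -3)*(8 - 1*(-5)))*n = ((-3*(-3))*(8 - 1*(-5)))*(-6) = (9*(8 + 5))*(-6) = (9*13)*(-6) = 117*(-6) = -702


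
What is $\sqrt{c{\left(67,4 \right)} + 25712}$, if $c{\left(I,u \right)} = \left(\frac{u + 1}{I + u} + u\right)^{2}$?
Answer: $\frac{3 \sqrt{14410857}}{71} \approx 160.4$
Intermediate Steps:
$c{\left(I,u \right)} = \left(u + \frac{1 + u}{I + u}\right)^{2}$ ($c{\left(I,u \right)} = \left(\frac{1 + u}{I + u} + u\right)^{2} = \left(u + \frac{1 + u}{I + u}\right)^{2}$)
$\sqrt{c{\left(67,4 \right)} + 25712} = \sqrt{\frac{\left(1 + 4 + 4^{2} + 67 \cdot 4\right)^{2}}{\left(67 + 4\right)^{2}} + 25712} = \sqrt{\frac{\left(1 + 4 + 16 + 268\right)^{2}}{5041} + 25712} = \sqrt{\frac{289^{2}}{5041} + 25712} = \sqrt{\frac{1}{5041} \cdot 83521 + 25712} = \sqrt{\frac{83521}{5041} + 25712} = \sqrt{\frac{129697713}{5041}} = \frac{3 \sqrt{14410857}}{71}$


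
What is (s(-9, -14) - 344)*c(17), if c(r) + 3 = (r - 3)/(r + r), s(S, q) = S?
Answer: 15532/17 ≈ 913.65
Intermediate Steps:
c(r) = -3 + (-3 + r)/(2*r) (c(r) = -3 + (r - 3)/(r + r) = -3 + (-3 + r)/((2*r)) = -3 + (-3 + r)*(1/(2*r)) = -3 + (-3 + r)/(2*r))
(s(-9, -14) - 344)*c(17) = (-9 - 344)*((1/2)*(-3 - 5*17)/17) = -353*(-3 - 85)/(2*17) = -353*(-88)/(2*17) = -353*(-44/17) = 15532/17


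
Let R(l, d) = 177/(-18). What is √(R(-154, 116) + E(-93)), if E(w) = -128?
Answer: I*√4962/6 ≈ 11.74*I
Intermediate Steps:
R(l, d) = -59/6 (R(l, d) = 177*(-1/18) = -59/6)
√(R(-154, 116) + E(-93)) = √(-59/6 - 128) = √(-827/6) = I*√4962/6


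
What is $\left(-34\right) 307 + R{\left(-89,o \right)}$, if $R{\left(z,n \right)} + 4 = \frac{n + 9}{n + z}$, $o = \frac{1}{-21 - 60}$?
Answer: $- \frac{5377682}{515} \approx -10442.0$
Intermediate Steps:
$o = - \frac{1}{81}$ ($o = \frac{1}{-81} = - \frac{1}{81} \approx -0.012346$)
$R{\left(z,n \right)} = -4 + \frac{9 + n}{n + z}$ ($R{\left(z,n \right)} = -4 + \frac{n + 9}{n + z} = -4 + \frac{9 + n}{n + z}$)
$\left(-34\right) 307 + R{\left(-89,o \right)} = \left(-34\right) 307 + \frac{9 - -356 - - \frac{1}{27}}{- \frac{1}{81} - 89} = -10438 + \frac{9 + 356 + \frac{1}{27}}{- \frac{7210}{81}} = -10438 - \frac{2112}{515} = - \frac{5377682}{515}$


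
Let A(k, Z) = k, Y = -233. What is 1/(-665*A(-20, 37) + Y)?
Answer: 1/13067 ≈ 7.6529e-5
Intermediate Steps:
1/(-665*A(-20, 37) + Y) = 1/(-665*(-20) - 233) = 1/(13300 - 233) = 1/13067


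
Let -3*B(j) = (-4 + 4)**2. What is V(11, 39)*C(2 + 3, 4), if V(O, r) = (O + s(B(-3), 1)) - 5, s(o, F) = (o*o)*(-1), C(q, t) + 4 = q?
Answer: 6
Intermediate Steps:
C(q, t) = -4 + q
B(j) = 0 (B(j) = -(-4 + 4)**2/3 = -1/3*0**2 = -1/3*0 = 0)
s(o, F) = -o**2 (s(o, F) = o**2*(-1) = -o**2)
V(O, r) = -5 + O (V(O, r) = (O - 1*0**2) - 5 = (O - 1*0) - 5 = (O + 0) - 5 = O - 5 = -5 + O)
V(11, 39)*C(2 + 3, 4) = (-5 + 11)*(-4 + (2 + 3)) = 6*(-4 + 5) = 6*1 = 6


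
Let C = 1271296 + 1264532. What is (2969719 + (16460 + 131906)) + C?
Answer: 5653913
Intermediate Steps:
C = 2535828
(2969719 + (16460 + 131906)) + C = (2969719 + (16460 + 131906)) + 2535828 = (2969719 + 148366) + 2535828 = 3118085 + 2535828 = 5653913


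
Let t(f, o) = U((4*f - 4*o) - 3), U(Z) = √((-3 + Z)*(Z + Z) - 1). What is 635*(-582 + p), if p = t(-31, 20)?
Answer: -369570 + 635*√86939 ≈ -1.8234e+5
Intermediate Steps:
U(Z) = √(-1 + 2*Z*(-3 + Z)) (U(Z) = √((-3 + Z)*(2*Z) - 1) = √(2*Z*(-3 + Z) - 1) = √(-1 + 2*Z*(-3 + Z)))
t(f, o) = √(17 - 24*f + 2*(-3 - 4*o + 4*f)² + 24*o) (t(f, o) = √(-1 - 6*((4*f - 4*o) - 3) + 2*((4*f - 4*o) - 3)²) = √(-1 - 6*((-4*o + 4*f) - 3) + 2*((-4*o + 4*f) - 3)²) = √(-1 - 6*(-3 - 4*o + 4*f) + 2*(-3 - 4*o + 4*f)²) = √(-1 + (18 - 24*f + 24*o) + 2*(-3 - 4*o + 4*f)²) = √(17 - 24*f + 2*(-3 - 4*o + 4*f)² + 24*o))
p = √86939 (p = √(17 - 24*(-31) + 2*(-3 - 4*20 + 4*(-31))² + 24*20) = √(17 + 744 + 2*(-3 - 80 - 124)² + 480) = √(17 + 744 + 2*(-207)² + 480) = √(17 + 744 + 2*42849 + 480) = √(17 + 744 + 85698 + 480) = √86939 ≈ 294.85)
635*(-582 + p) = 635*(-582 + √86939) = -369570 + 635*√86939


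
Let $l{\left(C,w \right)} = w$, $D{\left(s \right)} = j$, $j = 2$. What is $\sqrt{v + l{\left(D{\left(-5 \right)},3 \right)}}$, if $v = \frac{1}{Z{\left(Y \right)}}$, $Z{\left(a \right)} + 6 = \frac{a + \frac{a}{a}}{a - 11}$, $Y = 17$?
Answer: $\frac{2 \sqrt{6}}{3} \approx 1.633$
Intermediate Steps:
$D{\left(s \right)} = 2$
$Z{\left(a \right)} = -6 + \frac{1 + a}{-11 + a}$ ($Z{\left(a \right)} = -6 + \frac{a + \frac{a}{a}}{a - 11} = -6 + \frac{a + 1}{-11 + a} = -6 + \frac{1 + a}{-11 + a}$)
$v = - \frac{1}{3}$ ($v = \frac{1}{\frac{1}{-11 + 17} \left(67 - 85\right)} = \frac{1}{\frac{1}{6} \left(67 - 85\right)} = \frac{1}{\frac{1}{6} \left(-18\right)} = \frac{1}{-3} = - \frac{1}{3} \approx -0.33333$)
$\sqrt{v + l{\left(D{\left(-5 \right)},3 \right)}} = \sqrt{- \frac{1}{3} + 3} = \sqrt{\frac{8}{3}} = \frac{2 \sqrt{6}}{3}$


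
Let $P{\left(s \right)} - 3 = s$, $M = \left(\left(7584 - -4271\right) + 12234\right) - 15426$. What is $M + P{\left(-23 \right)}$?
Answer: $8643$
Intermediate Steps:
$M = 8663$ ($M = \left(\left(7584 + 4271\right) + 12234\right) - 15426 = \left(11855 + 12234\right) - 15426 = 24089 - 15426 = 8663$)
$P{\left(s \right)} = 3 + s$
$M + P{\left(-23 \right)} = 8663 + \left(3 - 23\right) = 8663 - 20 = 8643$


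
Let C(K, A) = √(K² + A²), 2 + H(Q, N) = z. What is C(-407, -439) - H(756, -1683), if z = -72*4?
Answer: 290 + √358370 ≈ 888.64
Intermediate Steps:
z = -288
H(Q, N) = -290 (H(Q, N) = -2 - 288 = -290)
C(K, A) = √(A² + K²)
C(-407, -439) - H(756, -1683) = √((-439)² + (-407)²) - 1*(-290) = √(192721 + 165649) + 290 = √358370 + 290 = 290 + √358370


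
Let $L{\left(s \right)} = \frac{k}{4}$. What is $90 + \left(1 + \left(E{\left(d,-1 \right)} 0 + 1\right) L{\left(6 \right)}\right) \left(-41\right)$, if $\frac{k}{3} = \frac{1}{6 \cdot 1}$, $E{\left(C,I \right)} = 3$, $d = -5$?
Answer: $\frac{351}{8} \approx 43.875$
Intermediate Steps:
$k = \frac{1}{2}$ ($k = \frac{3}{6 \cdot 1} = \frac{3}{6} = 3 \cdot \frac{1}{6} = \frac{1}{2} \approx 0.5$)
$L{\left(s \right)} = \frac{1}{8}$ ($L{\left(s \right)} = \frac{1}{2 \cdot 4} = \frac{1}{2} \cdot \frac{1}{4} = \frac{1}{8}$)
$90 + \left(1 + \left(E{\left(d,-1 \right)} 0 + 1\right) L{\left(6 \right)}\right) \left(-41\right) = 90 + \left(1 + \left(3 \cdot 0 + 1\right) \frac{1}{8}\right) \left(-41\right) = 90 + \left(1 + \left(0 + 1\right) \frac{1}{8}\right) \left(-41\right) = 90 + \left(1 + 1 \cdot \frac{1}{8}\right) \left(-41\right) = 90 + \left(1 + \frac{1}{8}\right) \left(-41\right) = 90 + \frac{9}{8} \left(-41\right) = 90 - \frac{369}{8} = \frac{351}{8}$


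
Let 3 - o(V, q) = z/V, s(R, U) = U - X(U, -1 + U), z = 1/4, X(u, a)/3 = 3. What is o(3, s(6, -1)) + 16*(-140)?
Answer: -26845/12 ≈ -2237.1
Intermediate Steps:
X(u, a) = 9 (X(u, a) = 3*3 = 9)
z = 1/4 ≈ 0.25000
s(R, U) = -9 + U (s(R, U) = U - 1*9 = U - 9 = -9 + U)
o(V, q) = 3 - 1/(4*V)
o(3, s(6, -1)) + 16*(-140) = (3 - 1/4/3) + 16*(-140) = (3 - 1/4*1/3) - 2240 = (3 - 1/12) - 2240 = 35/12 - 2240 = -26845/12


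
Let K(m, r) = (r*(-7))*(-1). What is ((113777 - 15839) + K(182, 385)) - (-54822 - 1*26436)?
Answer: 181891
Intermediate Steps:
K(m, r) = 7*r (K(m, r) = -7*r*(-1) = 7*r)
((113777 - 15839) + K(182, 385)) - (-54822 - 1*26436) = ((113777 - 15839) + 7*385) - (-54822 - 1*26436) = (97938 + 2695) - (-54822 - 26436) = 100633 - 1*(-81258) = 100633 + 81258 = 181891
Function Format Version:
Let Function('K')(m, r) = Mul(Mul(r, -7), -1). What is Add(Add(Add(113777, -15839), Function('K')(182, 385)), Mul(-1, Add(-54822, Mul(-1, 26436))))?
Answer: 181891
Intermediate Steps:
Function('K')(m, r) = Mul(7, r) (Function('K')(m, r) = Mul(Mul(-7, r), -1) = Mul(7, r))
Add(Add(Add(113777, -15839), Function('K')(182, 385)), Mul(-1, Add(-54822, Mul(-1, 26436)))) = Add(Add(Add(113777, -15839), Mul(7, 385)), Mul(-1, Add(-54822, Mul(-1, 26436)))) = Add(Add(97938, 2695), Mul(-1, Add(-54822, -26436))) = Add(100633, Mul(-1, -81258)) = Add(100633, 81258) = 181891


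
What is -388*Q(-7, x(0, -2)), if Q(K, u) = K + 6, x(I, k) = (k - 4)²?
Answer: 388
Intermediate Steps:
x(I, k) = (-4 + k)²
Q(K, u) = 6 + K
-388*Q(-7, x(0, -2)) = -388*(6 - 7) = -388*(-1) = 388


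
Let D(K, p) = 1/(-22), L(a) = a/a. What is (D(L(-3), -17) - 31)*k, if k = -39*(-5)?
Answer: -133185/22 ≈ -6053.9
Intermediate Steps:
L(a) = 1
k = 195
D(K, p) = -1/22
(D(L(-3), -17) - 31)*k = (-1/22 - 31)*195 = -683/22*195 = -133185/22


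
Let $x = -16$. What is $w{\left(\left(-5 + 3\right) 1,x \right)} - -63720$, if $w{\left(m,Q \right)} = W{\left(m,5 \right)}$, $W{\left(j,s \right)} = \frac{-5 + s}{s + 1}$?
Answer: $63720$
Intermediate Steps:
$W{\left(j,s \right)} = \frac{-5 + s}{1 + s}$
$w{\left(m,Q \right)} = 0$ ($w{\left(m,Q \right)} = \frac{-5 + 5}{1 + 5} = \frac{1}{6} \cdot 0 = 0$)
$w{\left(\left(-5 + 3\right) 1,x \right)} - -63720 = 0 - -63720 = 0 + 63720 = 63720$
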